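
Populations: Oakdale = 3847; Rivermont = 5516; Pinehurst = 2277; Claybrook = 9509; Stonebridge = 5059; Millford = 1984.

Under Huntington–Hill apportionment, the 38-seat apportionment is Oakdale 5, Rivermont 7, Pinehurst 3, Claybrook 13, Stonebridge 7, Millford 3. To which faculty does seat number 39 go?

Priority for the next seat is population ÷ (√(s·(s+1))).
Priorities: Oakdale 702.363, Rivermont 737.107, Pinehurst 657.313, Claybrook 704.854, Stonebridge 676.037, Millford 572.731.
Highest priority: Rivermont.

Rivermont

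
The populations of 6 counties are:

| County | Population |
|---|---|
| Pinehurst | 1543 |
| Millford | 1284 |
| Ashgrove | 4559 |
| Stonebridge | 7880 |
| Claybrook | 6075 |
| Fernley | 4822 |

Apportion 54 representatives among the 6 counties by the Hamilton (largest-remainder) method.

Standard divisor: 26163 ÷ 54 ≈ 484.5.
Standard quotas: Pinehurst 3.1847, Millford 2.6502, Ashgrove 9.4097, Stonebridge 16.2642, Claybrook 12.5387, Fernley 9.9525.
Lower quotas: Pinehurst 3, Millford 2, Ashgrove 9, Stonebridge 16, Claybrook 12, Fernley 9 (sum 51, leaving 3 seats).
Remainders in descending order: Fernley 0.9525, Millford 0.6502, Claybrook 0.5387, Ashgrove 0.4097, Stonebridge 0.2642, Pinehurst 0.1847.
Largest remainders: Fernley, Millford, Claybrook receive the extra seats.

Pinehurst: 3, Millford: 3, Ashgrove: 9, Stonebridge: 16, Claybrook: 13, Fernley: 10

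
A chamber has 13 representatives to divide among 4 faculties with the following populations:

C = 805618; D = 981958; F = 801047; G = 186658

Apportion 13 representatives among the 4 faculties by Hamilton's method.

Standard divisor: 2775281 ÷ 13 ≈ 213483.154.
Standard quotas: C 3.7737, D 4.5997, F 3.7523, G 0.8743.
Lower quotas: C 3, D 4, F 3, G 0 (sum 10, leaving 3 seats).
Remainders in descending order: G 0.8743, C 0.7737, F 0.7523, D 0.5997.
The surplus seats go to G, C, F.

C 4, D 4, F 4, G 1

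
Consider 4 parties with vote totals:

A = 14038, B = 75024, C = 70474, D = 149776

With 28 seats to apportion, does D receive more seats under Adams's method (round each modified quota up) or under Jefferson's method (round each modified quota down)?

Jefferson

Adams: A 2, B 7, C 6, D 13.
Jefferson: A 1, B 7, C 6, D 14.
D gets 13 under Adams and 14 under Jefferson.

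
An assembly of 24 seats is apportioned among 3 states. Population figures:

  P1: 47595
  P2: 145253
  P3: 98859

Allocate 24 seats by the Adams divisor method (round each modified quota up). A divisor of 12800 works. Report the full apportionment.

With modified divisor 12800: modified quotas P1 3.718, P2 11.348, P3 7.723.
Rounding up: P1 4, P2 12, P3 8 (total 24).

P1 4, P2 12, P3 8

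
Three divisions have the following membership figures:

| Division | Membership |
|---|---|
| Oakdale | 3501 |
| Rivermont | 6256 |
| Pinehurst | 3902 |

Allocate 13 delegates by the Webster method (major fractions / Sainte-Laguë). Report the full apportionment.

Oakdale: 3; Rivermont: 6; Pinehurst: 4

Standard divisor 13659/13 ≈ 1050.692; standard quotas: Oakdale 3.332, Rivermont 5.954, Pinehurst 3.714.
Rounding to the nearest integer gives Oakdale 3, Rivermont 6, Pinehurst 4 — total 13, matching the house size, so no adjustment is needed.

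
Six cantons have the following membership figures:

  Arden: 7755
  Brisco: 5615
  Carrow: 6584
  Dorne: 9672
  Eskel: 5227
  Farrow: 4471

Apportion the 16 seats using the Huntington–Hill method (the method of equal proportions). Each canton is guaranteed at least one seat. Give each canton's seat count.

Arden 3; Brisco 2; Carrow 3; Dorne 4; Eskel 2; Farrow 2

With divisor 2490: modified quotas Arden 3.114, Brisco 2.255, Carrow 2.644, Dorne 3.884, Eskel 2.099, Farrow 1.796.
Geometric-mean thresholds: Arden √(3·4)=3.464, Brisco √(2·3)=2.449, Carrow √(2·3)=2.449, Dorne √(3·4)=3.464, Eskel √(2·3)=2.449, Farrow √(1·2)=1.414.
Each quota rounded against its threshold gives Arden 3, Brisco 2, Carrow 3, Dorne 4, Eskel 2, Farrow 2 (total 16).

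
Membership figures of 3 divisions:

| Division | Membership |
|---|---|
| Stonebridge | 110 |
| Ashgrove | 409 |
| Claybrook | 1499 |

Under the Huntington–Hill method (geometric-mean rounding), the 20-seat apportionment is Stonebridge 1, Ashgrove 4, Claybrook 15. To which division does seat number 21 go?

Claybrook

Priority for the next seat is population ÷ (√(s·(s+1))).
Priorities: Stonebridge 77.782, Ashgrove 91.455, Claybrook 96.760.
Highest priority: Claybrook.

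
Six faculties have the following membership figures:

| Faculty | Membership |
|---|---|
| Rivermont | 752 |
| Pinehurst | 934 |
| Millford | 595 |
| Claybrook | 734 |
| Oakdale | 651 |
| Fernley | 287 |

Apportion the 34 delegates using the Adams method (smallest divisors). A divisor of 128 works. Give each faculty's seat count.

Rivermont: 6, Pinehurst: 8, Millford: 5, Claybrook: 6, Oakdale: 6, Fernley: 3

With modified divisor 128: modified quotas Rivermont 5.875, Pinehurst 7.297, Millford 4.648, Claybrook 5.734, Oakdale 5.086, Fernley 2.242.
Rounding up: Rivermont 6, Pinehurst 8, Millford 5, Claybrook 6, Oakdale 6, Fernley 3 (total 34).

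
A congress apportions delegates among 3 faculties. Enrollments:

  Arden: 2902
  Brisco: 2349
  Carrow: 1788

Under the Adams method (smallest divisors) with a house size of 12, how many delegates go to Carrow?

3

Standard divisor 7039/12 ≈ 586.583; standard quotas: Arden 4.947, Brisco 4.005, Carrow 3.048.
Rounding up gives 5, 5, 4 = 14 seats, so the divisor must be adjusted.
With modified divisor 700: modified quotas Arden 4.146, Brisco 3.356, Carrow 2.554.
Rounding up: Arden 5, Brisco 4, Carrow 3 (total 12).
Carrow receives 3.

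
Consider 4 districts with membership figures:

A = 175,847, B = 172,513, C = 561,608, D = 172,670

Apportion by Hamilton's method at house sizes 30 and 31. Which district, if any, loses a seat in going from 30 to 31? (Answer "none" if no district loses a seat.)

At 30 seats: A 5, B 5, C 15, D 5.
At 31 seats: A 5, B 5, C 16, D 5.
No district's allocation decreased.

none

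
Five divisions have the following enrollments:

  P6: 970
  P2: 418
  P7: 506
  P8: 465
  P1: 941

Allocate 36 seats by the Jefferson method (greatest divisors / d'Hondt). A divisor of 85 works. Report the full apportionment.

With modified divisor 85: modified quotas P6 11.412, P2 4.918, P7 5.953, P8 5.471, P1 11.071.
Rounding down: P6 11, P2 4, P7 5, P8 5, P1 11 (total 36).

P6 11, P2 4, P7 5, P8 5, P1 11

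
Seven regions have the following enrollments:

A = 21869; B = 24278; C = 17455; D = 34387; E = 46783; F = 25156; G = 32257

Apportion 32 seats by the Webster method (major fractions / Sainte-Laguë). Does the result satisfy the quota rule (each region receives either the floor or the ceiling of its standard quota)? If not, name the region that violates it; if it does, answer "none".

Standard quotas: A 3.461, B 3.843, C 2.763, D 5.442, E 7.404, F 3.981, G 5.105.
Webster allocation: A 3, B 4, C 3, D 6, E 7, F 4, G 5.
Every allocation lies between the lower and upper quota.

none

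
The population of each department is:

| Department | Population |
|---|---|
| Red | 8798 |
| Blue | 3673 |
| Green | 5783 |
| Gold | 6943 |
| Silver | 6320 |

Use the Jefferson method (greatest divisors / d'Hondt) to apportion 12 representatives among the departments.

Red=4, Blue=1, Green=2, Gold=3, Silver=2

Standard divisor 31517/12 ≈ 2626.417; standard quotas: Red 3.350, Blue 1.398, Green 2.202, Gold 2.644, Silver 2.406.
Rounding down gives 3, 1, 2, 2, 2 = 10 seats, so the divisor must be adjusted.
With modified divisor 2150: modified quotas Red 4.092, Blue 1.708, Green 2.690, Gold 3.229, Silver 2.940.
Rounding down: Red 4, Blue 1, Green 2, Gold 3, Silver 2 (total 12).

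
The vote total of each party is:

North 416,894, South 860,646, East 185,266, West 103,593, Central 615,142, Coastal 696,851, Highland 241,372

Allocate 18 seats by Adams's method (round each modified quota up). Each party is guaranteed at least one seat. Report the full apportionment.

Standard divisor 3119764/18 ≈ 173320.222; standard quotas: North 2.405, South 4.966, East 1.069, West 0.598, Central 3.549, Coastal 4.021, Highland 1.393.
Rounding up gives 3, 5, 2, 1, 4, 5, 2 = 22 seats, so the divisor must be adjusted.
With modified divisor 211800: modified quotas North 1.968, South 4.063, East 0.875, West 0.489, Central 2.904, Coastal 3.290, Highland 1.140.
Rounding up: North 2, South 5, East 1, West 1, Central 3, Coastal 4, Highland 2 (total 18).

North=2, South=5, East=1, West=1, Central=3, Coastal=4, Highland=2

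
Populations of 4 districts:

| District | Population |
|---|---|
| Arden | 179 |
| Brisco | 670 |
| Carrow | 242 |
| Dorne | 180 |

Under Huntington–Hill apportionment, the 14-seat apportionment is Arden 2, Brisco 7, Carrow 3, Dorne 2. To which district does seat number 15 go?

Brisco

Priority for the next seat is population ÷ (√(s·(s+1))).
Priorities: Arden 73.076, Brisco 89.533, Carrow 69.859, Dorne 73.485.
Highest priority: Brisco.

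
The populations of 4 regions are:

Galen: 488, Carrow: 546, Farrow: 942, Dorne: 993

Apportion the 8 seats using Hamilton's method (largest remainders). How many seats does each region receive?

Total 2969; standard divisor 2969/8 ≈ 371.125.
Standard quotas: Galen 1.315, Carrow 1.471, Farrow 2.538, Dorne 2.676.
Lower quotas: Galen 1, Carrow 1, Farrow 2, Dorne 2 (sum 6, leaving 2 seats).
Remainders in descending order: Dorne 0.676, Farrow 0.538, Carrow 0.471, Galen 0.315.
Largest remainders: Dorne, Farrow receive the extra seats.

Galen: 1, Carrow: 1, Farrow: 3, Dorne: 3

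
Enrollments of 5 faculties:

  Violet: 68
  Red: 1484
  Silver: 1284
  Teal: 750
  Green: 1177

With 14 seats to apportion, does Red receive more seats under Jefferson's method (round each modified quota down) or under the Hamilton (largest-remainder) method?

Jefferson

Jefferson: Violet 0, Red 5, Silver 4, Teal 2, Green 3.
Hamilton: Violet 0, Red 4, Silver 4, Teal 2, Green 4.
Red gets 5 under Jefferson and 4 under Hamilton.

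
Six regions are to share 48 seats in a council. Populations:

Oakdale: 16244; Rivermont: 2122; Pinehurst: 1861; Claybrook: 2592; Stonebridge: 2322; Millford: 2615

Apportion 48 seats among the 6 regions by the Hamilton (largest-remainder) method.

Oakdale 28, Rivermont 4, Pinehurst 3, Claybrook 4, Stonebridge 4, Millford 5

The standard divisor is 27756/48 ≈ 578.25.
Standard quotas: Oakdale 28.0917, Rivermont 3.6697, Pinehurst 3.2183, Claybrook 4.4825, Stonebridge 4.0156, Millford 4.5223.
Lower quotas: Oakdale 28, Rivermont 3, Pinehurst 3, Claybrook 4, Stonebridge 4, Millford 4 (sum 46, leaving 2 seats).
Remainders in descending order: Rivermont 0.6697, Millford 0.5223, Claybrook 0.4825, Pinehurst 0.2183, Oakdale 0.0917, Stonebridge 0.0156.
Largest remainders: Rivermont, Millford receive the extra seats.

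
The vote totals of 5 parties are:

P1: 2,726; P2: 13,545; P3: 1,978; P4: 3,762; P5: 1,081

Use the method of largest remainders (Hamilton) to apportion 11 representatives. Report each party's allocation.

P1 1, P2 6, P3 1, P4 2, P5 1

The standard divisor is 23092/11 ≈ 2099.273.
Standard quotas: P1 1.2985, P2 6.4522, P3 0.9422, P4 1.7920, P5 0.5149.
Lower quotas: P1 1, P2 6, P3 0, P4 1, P5 0 (sum 8, leaving 3 seats).
Remainders in descending order: P3 0.9422, P4 0.7920, P5 0.5149, P2 0.4522, P1 0.2985.
Largest remainders: P3, P4, P5 receive the extra seats.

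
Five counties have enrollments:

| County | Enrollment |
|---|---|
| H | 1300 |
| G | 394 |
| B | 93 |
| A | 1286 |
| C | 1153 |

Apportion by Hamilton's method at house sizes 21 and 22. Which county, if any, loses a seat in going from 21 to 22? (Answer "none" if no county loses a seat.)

B

At 21 seats: H 6, G 2, B 1, A 6, C 6.
At 22 seats: H 7, G 2, B 0, A 7, C 6.
B drops from 1 to 0.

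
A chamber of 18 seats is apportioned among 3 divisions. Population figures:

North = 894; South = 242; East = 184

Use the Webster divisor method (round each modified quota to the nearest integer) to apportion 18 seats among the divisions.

North 12, South 3, East 3

Standard divisor 1320/18 ≈ 73.333; standard quotas: North 12.191, South 3.300, East 2.509.
Rounding to the nearest integer gives North 12, South 3, East 3 — total 18, matching the house size, so no adjustment is needed.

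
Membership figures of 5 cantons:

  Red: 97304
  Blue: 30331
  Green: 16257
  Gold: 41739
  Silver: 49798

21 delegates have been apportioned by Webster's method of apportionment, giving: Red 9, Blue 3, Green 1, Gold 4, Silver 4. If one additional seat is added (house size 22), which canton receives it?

Priority for the next seat is population ÷ (current seats + 0.5).
Priorities: Red 10242.526, Blue 8666.000, Green 10838.000, Gold 9275.333, Silver 11066.222.
Highest priority: Silver.

Silver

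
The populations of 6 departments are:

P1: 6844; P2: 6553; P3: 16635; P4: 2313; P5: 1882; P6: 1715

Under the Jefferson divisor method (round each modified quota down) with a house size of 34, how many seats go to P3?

17

Standard divisor 35942/34 ≈ 1057.118; standard quotas: P1 6.474, P2 6.199, P3 15.736, P4 2.188, P5 1.780, P6 1.622.
Rounding down gives 6, 6, 15, 2, 1, 1 = 31 seats, so the divisor must be adjusted.
With modified divisor 960: modified quotas P1 7.129, P2 6.826, P3 17.328, P4 2.409, P5 1.960, P6 1.786.
Rounding down: P1 7, P2 6, P3 17, P4 2, P5 1, P6 1 (total 34).
P3 receives 17.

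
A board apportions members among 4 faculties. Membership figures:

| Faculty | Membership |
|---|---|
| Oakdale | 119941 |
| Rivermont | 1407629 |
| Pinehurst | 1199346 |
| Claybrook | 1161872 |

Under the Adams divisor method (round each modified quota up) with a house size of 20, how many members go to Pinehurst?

Standard divisor 3888788/20 ≈ 194439.4; standard quotas: Oakdale 0.617, Rivermont 7.239, Pinehurst 6.168, Claybrook 5.975.
Rounding up gives 1, 8, 7, 6 = 22 seats, so the divisor must be adjusted.
With modified divisor 216700: modified quotas Oakdale 0.553, Rivermont 6.496, Pinehurst 5.535, Claybrook 5.362.
Rounding up: Oakdale 1, Rivermont 7, Pinehurst 6, Claybrook 6 (total 20).
Pinehurst receives 6.

6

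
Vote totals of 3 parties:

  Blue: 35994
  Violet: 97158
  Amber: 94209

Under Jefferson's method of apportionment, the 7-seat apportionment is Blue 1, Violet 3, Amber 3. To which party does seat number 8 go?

Violet

Priority for the next seat is population ÷ (current seats + 1).
Priorities: Blue 17997.000, Violet 24289.500, Amber 23552.250.
Highest priority: Violet.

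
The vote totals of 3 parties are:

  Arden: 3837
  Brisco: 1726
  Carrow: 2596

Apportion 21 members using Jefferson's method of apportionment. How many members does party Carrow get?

Standard divisor 8159/21 ≈ 388.524; standard quotas: Arden 9.876, Brisco 4.442, Carrow 6.682.
Rounding down gives 9, 4, 6 = 19 seats, so the divisor must be adjusted.
With modified divisor 360: modified quotas Arden 10.658, Brisco 4.794, Carrow 7.211.
Rounding down: Arden 10, Brisco 4, Carrow 7 (total 21).
Carrow receives 7.

7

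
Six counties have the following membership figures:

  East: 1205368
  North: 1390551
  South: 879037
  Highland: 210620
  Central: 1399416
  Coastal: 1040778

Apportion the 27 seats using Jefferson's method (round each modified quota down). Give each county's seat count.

East: 5; North: 6; South: 4; Highland: 1; Central: 6; Coastal: 5

Standard divisor 6125770/27 ≈ 226880.37; standard quotas: East 5.313, North 6.129, South 3.874, Highland 0.928, Central 6.168, Coastal 4.587.
Rounding down gives 5, 6, 3, 0, 6, 4 = 24 seats, so the divisor must be adjusted.
With modified divisor 204500: modified quotas East 5.894, North 6.800, South 4.298, Highland 1.030, Central 6.843, Coastal 5.089.
Rounding down: East 5, North 6, South 4, Highland 1, Central 6, Coastal 5 (total 27).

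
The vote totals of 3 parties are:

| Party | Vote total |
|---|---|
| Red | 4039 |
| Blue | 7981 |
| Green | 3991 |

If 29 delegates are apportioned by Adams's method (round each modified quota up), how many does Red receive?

Standard divisor 16011/29 ≈ 552.103; standard quotas: Red 7.316, Blue 14.456, Green 7.229.
Rounding up gives 8, 15, 8 = 31 seats, so the divisor must be adjusted.
With modified divisor 574: modified quotas Red 7.037, Blue 13.904, Green 6.953.
Rounding up: Red 8, Blue 14, Green 7 (total 29).
Red receives 8.

8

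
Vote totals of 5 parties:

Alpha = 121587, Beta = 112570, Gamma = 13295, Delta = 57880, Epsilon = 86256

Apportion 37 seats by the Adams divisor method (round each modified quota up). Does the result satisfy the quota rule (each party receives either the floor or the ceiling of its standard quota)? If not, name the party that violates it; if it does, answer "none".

none

Standard quotas: Alpha 11.488, Beta 10.636, Gamma 1.256, Delta 5.469, Epsilon 8.150.
Adams allocation: Alpha 11, Beta 10, Gamma 2, Delta 6, Epsilon 8.
Every allocation lies between the lower and upper quota.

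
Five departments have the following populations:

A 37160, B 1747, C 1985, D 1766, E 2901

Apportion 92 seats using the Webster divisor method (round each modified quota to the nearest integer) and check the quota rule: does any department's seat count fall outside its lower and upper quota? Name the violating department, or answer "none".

Standard quotas: A 75.039, B 3.528, C 4.008, D 3.566, E 5.858.
Webster allocation: A 74, B 4, C 4, D 4, E 6.
A has quota 75.039 (lower 75, upper 76) but receives 74 — outside the quota interval.

A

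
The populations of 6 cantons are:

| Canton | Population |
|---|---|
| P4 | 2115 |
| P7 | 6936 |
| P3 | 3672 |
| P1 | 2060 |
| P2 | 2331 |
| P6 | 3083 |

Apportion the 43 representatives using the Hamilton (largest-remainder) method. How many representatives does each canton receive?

The standard divisor is 20197/43 ≈ 469.698.
Standard quotas: P4 4.5029, P7 14.7669, P3 7.8178, P1 4.3858, P2 4.9628, P6 6.5638.
Lower quotas: P4 4, P7 14, P3 7, P1 4, P2 4, P6 6 (sum 39, leaving 4 seats).
Remainders in descending order: P2 0.9628, P3 0.8178, P7 0.7669, P6 0.5638, P4 0.5029, P1 0.3858.
The surplus seats go to P2, P3, P7, P6.

P4 4; P7 15; P3 8; P1 4; P2 5; P6 7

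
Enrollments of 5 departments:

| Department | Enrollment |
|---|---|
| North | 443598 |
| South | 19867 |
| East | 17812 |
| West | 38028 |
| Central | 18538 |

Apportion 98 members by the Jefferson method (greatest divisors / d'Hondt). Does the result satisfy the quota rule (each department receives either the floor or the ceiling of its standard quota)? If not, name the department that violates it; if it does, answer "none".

North

Standard quotas: North 80.828, South 3.620, East 3.246, West 6.929, Central 3.378.
Jefferson allocation: North 82, South 3, East 3, West 7, Central 3.
North has quota 80.828 (lower 80, upper 81) but receives 82 — outside the quota interval.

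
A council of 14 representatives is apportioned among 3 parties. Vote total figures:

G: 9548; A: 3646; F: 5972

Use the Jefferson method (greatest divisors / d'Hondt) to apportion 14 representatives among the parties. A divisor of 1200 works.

G: 7, A: 3, F: 4

With modified divisor 1200: modified quotas G 7.957, A 3.038, F 4.977.
Rounding down: G 7, A 3, F 4 (total 14).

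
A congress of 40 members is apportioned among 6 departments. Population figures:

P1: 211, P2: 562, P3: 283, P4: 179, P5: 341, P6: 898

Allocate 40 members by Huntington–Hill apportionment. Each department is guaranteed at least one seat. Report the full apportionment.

P1=3, P2=9, P3=5, P4=3, P5=6, P6=14

With divisor 62: modified quotas P1 3.403, P2 9.065, P3 4.565, P4 2.887, P5 5.500, P6 14.484.
Geometric-mean thresholds: P1 √(3·4)=3.464, P2 √(9·10)=9.487, P3 √(4·5)=4.472, P4 √(2·3)=2.449, P5 √(5·6)=5.477, P6 √(14·15)=14.491.
Each quota rounded against its threshold gives P1 3, P2 9, P3 5, P4 3, P5 6, P6 14 (total 40).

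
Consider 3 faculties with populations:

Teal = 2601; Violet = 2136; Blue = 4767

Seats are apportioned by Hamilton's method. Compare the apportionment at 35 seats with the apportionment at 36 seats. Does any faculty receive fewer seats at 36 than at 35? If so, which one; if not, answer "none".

At 35 seats: Teal 10, Violet 8, Blue 17.
At 36 seats: Teal 10, Violet 8, Blue 18.
No faculty's allocation decreased.

none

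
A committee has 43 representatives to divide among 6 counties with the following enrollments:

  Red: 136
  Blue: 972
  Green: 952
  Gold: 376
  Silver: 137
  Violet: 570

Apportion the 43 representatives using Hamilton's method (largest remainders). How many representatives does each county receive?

Red 2, Blue 13, Green 13, Gold 5, Silver 2, Violet 8

Total 3143; standard divisor 3143/43 ≈ 73.093.
Standard quotas: Red 1.861, Blue 13.298, Green 13.024, Gold 5.144, Silver 1.874, Violet 7.798.
Lower quotas: Red 1, Blue 13, Green 13, Gold 5, Silver 1, Violet 7 (sum 40, leaving 3 seats).
Remainders in descending order: Silver 0.874, Red 0.861, Violet 0.798, Blue 0.298, Gold 0.144, Green 0.024.
Largest remainders: Silver, Red, Violet receive the extra seats.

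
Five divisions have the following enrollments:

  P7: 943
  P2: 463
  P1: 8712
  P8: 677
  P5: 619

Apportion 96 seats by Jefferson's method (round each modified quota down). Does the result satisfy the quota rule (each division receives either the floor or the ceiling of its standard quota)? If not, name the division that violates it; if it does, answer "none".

Standard quotas: P7 7.931, P2 3.894, P1 73.274, P8 5.694, P5 5.206.
Jefferson allocation: P7 8, P2 3, P1 75, P8 5, P5 5.
P1 has quota 73.274 (lower 73, upper 74) but receives 75 — outside the quota interval.

P1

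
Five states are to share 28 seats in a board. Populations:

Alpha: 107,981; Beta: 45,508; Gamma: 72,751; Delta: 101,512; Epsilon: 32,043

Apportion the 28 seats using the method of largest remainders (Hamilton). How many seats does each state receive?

Alpha 8; Beta 4; Gamma 6; Delta 8; Epsilon 2

Total 359795; standard divisor 359795/28 ≈ 12849.821.
Standard quotas: Alpha 8.4033, Beta 3.5415, Gamma 5.6616, Delta 7.8999, Epsilon 2.4937.
Lower quotas: Alpha 8, Beta 3, Gamma 5, Delta 7, Epsilon 2 (sum 25, leaving 3 seats).
Remainders in descending order: Delta 0.8999, Gamma 0.6616, Beta 0.5415, Epsilon 0.4937, Alpha 0.4033.
Largest remainders: Delta, Gamma, Beta receive the extra seats.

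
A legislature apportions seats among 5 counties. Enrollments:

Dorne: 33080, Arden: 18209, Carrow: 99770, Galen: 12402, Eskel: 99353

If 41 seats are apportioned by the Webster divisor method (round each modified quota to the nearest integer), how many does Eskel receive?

Standard divisor 262814/41 ≈ 6410.098; standard quotas: Dorne 5.161, Arden 2.841, Carrow 15.565, Galen 1.935, Eskel 15.499.
Rounding to the nearest integer gives Dorne 5, Arden 3, Carrow 16, Galen 2, Eskel 15 — total 41, matching the house size, so no adjustment is needed.
Eskel receives 15.

15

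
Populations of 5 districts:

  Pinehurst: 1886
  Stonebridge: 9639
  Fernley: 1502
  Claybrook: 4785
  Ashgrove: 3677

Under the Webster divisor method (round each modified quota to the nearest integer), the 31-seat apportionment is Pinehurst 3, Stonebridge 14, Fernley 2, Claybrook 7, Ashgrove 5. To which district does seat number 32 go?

Ashgrove

Priority for the next seat is population ÷ (current seats + 0.5).
Priorities: Pinehurst 538.857, Stonebridge 664.759, Fernley 600.800, Claybrook 638.000, Ashgrove 668.545.
Highest priority: Ashgrove.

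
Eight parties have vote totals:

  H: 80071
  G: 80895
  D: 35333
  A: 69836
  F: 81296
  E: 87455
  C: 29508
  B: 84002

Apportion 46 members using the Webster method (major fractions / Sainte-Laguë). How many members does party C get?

Standard divisor 548396/46 ≈ 11921.652; standard quotas: H 6.716, G 6.786, D 2.964, A 5.858, F 6.819, E 7.336, C 2.475, B 7.046.
Rounding to the nearest integer gives H 7, G 7, D 3, A 6, F 7, E 7, C 2, B 7 — total 46, matching the house size, so no adjustment is needed.
C receives 2.

2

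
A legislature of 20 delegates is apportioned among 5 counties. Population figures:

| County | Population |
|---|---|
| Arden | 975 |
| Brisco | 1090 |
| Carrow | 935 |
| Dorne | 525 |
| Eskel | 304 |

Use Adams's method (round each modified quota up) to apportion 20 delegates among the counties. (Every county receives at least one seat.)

Standard divisor 3829/20 ≈ 191.45; standard quotas: Arden 5.093, Brisco 5.693, Carrow 4.884, Dorne 2.742, Eskel 1.588.
Rounding up gives 6, 6, 5, 3, 2 = 22 seats, so the divisor must be adjusted.
With modified divisor 230: modified quotas Arden 4.239, Brisco 4.739, Carrow 4.065, Dorne 2.283, Eskel 1.322.
Rounding up: Arden 5, Brisco 5, Carrow 5, Dorne 3, Eskel 2 (total 20).

Arden=5, Brisco=5, Carrow=5, Dorne=3, Eskel=2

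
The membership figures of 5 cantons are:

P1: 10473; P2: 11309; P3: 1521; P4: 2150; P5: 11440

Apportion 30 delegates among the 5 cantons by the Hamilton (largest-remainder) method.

P1 9; P2 9; P3 1; P4 2; P5 9

Total 36893; standard divisor 36893/30 ≈ 1229.767.
Standard quotas: P1 8.5162, P2 9.1961, P3 1.2368, P4 1.7483, P5 9.3026.
Lower quotas: P1 8, P2 9, P3 1, P4 1, P5 9 (sum 28, leaving 2 seats).
Remainders in descending order: P4 0.7483, P1 0.5162, P5 0.3026, P3 0.2368, P2 0.1961.
Largest remainders: P4, P1 receive the extra seats.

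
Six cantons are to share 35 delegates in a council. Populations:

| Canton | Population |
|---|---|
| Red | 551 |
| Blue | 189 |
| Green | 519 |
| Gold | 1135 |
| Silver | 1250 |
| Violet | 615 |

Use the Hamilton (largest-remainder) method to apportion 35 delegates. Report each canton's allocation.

Red: 5, Blue: 2, Green: 4, Gold: 9, Silver: 10, Violet: 5

The standard divisor is 4259/35 ≈ 121.686.
Standard quotas: Red 4.528, Blue 1.553, Green 4.265, Gold 9.327, Silver 10.272, Violet 5.054.
Lower quotas: Red 4, Blue 1, Green 4, Gold 9, Silver 10, Violet 5 (sum 33, leaving 2 seats).
Remainders in descending order: Blue 0.553, Red 0.528, Gold 0.327, Silver 0.272, Green 0.265, Violet 0.054.
Largest remainders: Blue, Red receive the extra seats.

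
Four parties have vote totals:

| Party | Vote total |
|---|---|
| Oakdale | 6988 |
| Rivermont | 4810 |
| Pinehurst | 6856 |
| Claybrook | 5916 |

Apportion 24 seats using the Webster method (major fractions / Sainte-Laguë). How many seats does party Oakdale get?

Standard divisor 24570/24 ≈ 1023.75; standard quotas: Oakdale 6.826, Rivermont 4.698, Pinehurst 6.697, Claybrook 5.779.
Rounding to the nearest integer gives 7, 5, 7, 6 = 25 seats, so the divisor must be adjusted.
With modified divisor 1060: modified quotas Oakdale 6.592, Rivermont 4.538, Pinehurst 6.468, Claybrook 5.581.
Rounding to the nearest integer: Oakdale 7, Rivermont 5, Pinehurst 6, Claybrook 6 (total 24).
Oakdale receives 7.

7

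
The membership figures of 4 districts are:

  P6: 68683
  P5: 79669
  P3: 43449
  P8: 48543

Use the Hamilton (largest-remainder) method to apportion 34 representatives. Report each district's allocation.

P6 10; P5 11; P3 6; P8 7

The standard divisor is 240344/34 ≈ 7068.941.
Standard quotas: P6 9.7162, P5 11.2703, P3 6.1465, P8 6.8671.
Lower quotas: P6 9, P5 11, P3 6, P8 6 (sum 32, leaving 2 seats).
Remainders in descending order: P8 0.8671, P6 0.7162, P5 0.2703, P3 0.1465.
The surplus seats go to P8, P6.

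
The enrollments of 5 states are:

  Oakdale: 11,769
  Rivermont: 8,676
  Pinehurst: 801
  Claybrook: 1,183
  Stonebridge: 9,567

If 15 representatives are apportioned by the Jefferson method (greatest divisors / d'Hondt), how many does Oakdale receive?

Standard divisor 31996/15 ≈ 2133.067; standard quotas: Oakdale 5.517, Rivermont 4.067, Pinehurst 0.376, Claybrook 0.555, Stonebridge 4.485.
Rounding down gives 5, 4, 0, 0, 4 = 13 seats, so the divisor must be adjusted.
With modified divisor 1800: modified quotas Oakdale 6.538, Rivermont 4.820, Pinehurst 0.445, Claybrook 0.657, Stonebridge 5.315.
Rounding down: Oakdale 6, Rivermont 4, Pinehurst 0, Claybrook 0, Stonebridge 5 (total 15).
Oakdale receives 6.

6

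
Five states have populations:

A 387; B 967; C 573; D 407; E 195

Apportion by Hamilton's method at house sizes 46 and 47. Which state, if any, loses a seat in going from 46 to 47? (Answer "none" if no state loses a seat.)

none

At 46 seats: A 7, B 18, C 10, D 7, E 4.
At 47 seats: A 7, B 18, C 11, D 7, E 4.
No state's allocation decreased.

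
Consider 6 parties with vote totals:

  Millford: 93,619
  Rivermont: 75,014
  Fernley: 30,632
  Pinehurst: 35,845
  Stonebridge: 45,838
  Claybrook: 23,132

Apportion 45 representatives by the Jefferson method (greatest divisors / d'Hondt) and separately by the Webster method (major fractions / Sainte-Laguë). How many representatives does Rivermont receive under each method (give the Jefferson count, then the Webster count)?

12 and 11

Jefferson: Millford 14, Rivermont 12, Fernley 4, Pinehurst 5, Stonebridge 7, Claybrook 3.
Webster: Millford 14, Rivermont 11, Fernley 5, Pinehurst 5, Stonebridge 7, Claybrook 3.
Rivermont gets 12 under Jefferson and 11 under Webster.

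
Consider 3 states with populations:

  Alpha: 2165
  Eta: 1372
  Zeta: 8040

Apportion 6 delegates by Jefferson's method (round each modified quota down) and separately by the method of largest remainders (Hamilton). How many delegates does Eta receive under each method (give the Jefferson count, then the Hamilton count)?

Jefferson: Alpha 1, Eta 0, Zeta 5.
Hamilton: Alpha 1, Eta 1, Zeta 4.
Eta gets 0 under Jefferson and 1 under Hamilton.

0 and 1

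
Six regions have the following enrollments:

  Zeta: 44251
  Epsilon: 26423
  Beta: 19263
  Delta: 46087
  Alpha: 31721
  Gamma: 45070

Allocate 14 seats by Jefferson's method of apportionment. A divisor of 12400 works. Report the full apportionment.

With modified divisor 12400: modified quotas Zeta 3.569, Epsilon 2.131, Beta 1.553, Delta 3.717, Alpha 2.558, Gamma 3.635.
Rounding down: Zeta 3, Epsilon 2, Beta 1, Delta 3, Alpha 2, Gamma 3 (total 14).

Zeta 3, Epsilon 2, Beta 1, Delta 3, Alpha 2, Gamma 3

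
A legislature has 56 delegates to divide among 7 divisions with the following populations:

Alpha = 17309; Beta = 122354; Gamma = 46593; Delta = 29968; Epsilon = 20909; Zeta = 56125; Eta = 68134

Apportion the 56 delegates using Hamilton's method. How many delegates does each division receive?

The standard divisor is 361392/56 ≈ 6453.429.
Standard quotas: Alpha 2.6821, Beta 18.9595, Gamma 7.2199, Delta 4.6437, Epsilon 3.2400, Zeta 8.6969, Eta 10.5578.
Lower quotas: Alpha 2, Beta 18, Gamma 7, Delta 4, Epsilon 3, Zeta 8, Eta 10 (sum 52, leaving 4 seats).
Remainders in descending order: Beta 0.9595, Zeta 0.6969, Alpha 0.6821, Delta 0.6437, Eta 0.5578, Epsilon 0.2400, Gamma 0.2199.
Largest remainders: Beta, Zeta, Alpha, Delta receive the extra seats.

Alpha 3, Beta 19, Gamma 7, Delta 5, Epsilon 3, Zeta 9, Eta 10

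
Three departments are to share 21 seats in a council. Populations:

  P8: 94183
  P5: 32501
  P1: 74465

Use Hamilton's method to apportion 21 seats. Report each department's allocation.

P8: 10; P5: 3; P1: 8

Standard divisor: 201149 ÷ 21 ≈ 9578.524.
Standard quotas: P8 9.8327, P5 3.3931, P1 7.7742.
Lower quotas: P8 9, P5 3, P1 7 (sum 19, leaving 2 seats).
Remainders in descending order: P8 0.8327, P1 0.7742, P5 0.3931.
Largest remainders: P8, P1 receive the extra seats.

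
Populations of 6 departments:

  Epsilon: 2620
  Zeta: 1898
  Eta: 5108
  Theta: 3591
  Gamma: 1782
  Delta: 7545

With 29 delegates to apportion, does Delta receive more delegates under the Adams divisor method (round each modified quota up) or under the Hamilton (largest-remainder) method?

Hamilton

Adams: Epsilon 3, Zeta 3, Eta 6, Theta 5, Gamma 3, Delta 9.
Hamilton: Epsilon 3, Zeta 2, Eta 7, Theta 5, Gamma 2, Delta 10.
Delta gets 9 under Adams and 10 under Hamilton.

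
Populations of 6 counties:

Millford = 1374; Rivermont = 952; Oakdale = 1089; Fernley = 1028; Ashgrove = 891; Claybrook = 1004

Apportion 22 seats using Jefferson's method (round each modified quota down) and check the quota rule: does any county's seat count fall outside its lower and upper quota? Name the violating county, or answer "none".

Standard quotas: Millford 4.769, Rivermont 3.305, Oakdale 3.780, Fernley 3.568, Ashgrove 3.093, Claybrook 3.485.
Jefferson allocation: Millford 5, Rivermont 3, Oakdale 4, Fernley 4, Ashgrove 3, Claybrook 3.
Every allocation lies between the lower and upper quota.

none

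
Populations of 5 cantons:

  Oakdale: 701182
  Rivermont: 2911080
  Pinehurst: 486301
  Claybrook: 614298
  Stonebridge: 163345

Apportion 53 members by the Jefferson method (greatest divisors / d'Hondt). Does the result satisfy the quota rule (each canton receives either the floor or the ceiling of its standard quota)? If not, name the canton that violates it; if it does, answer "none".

Rivermont

Standard quotas: Oakdale 7.621, Rivermont 31.641, Pinehurst 5.286, Claybrook 6.677, Stonebridge 1.775.
Jefferson allocation: Oakdale 7, Rivermont 33, Pinehurst 5, Claybrook 7, Stonebridge 1.
Rivermont has quota 31.641 (lower 31, upper 32) but receives 33 — outside the quota interval.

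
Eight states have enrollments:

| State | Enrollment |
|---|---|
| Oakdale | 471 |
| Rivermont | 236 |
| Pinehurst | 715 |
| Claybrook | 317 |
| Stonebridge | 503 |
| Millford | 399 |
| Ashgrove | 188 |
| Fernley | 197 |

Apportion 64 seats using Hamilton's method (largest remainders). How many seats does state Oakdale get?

10

Standard divisor: 3026 ÷ 64 ≈ 47.281.
Standard quotas: Oakdale 9.962, Rivermont 4.991, Pinehurst 15.122, Claybrook 6.705, Stonebridge 10.638, Millford 8.439, Ashgrove 3.976, Fernley 4.167.
Lower quotas: Oakdale 9, Rivermont 4, Pinehurst 15, Claybrook 6, Stonebridge 10, Millford 8, Ashgrove 3, Fernley 4 (sum 59, leaving 5 seats).
Remainders in descending order: Rivermont 0.991, Ashgrove 0.976, Oakdale 0.962, Claybrook 0.705, Stonebridge 0.638, Millford 0.439, Fernley 0.167, Pinehurst 0.122.
The surplus seats go to Rivermont, Ashgrove, Oakdale, Claybrook, Stonebridge.
Oakdale receives 10.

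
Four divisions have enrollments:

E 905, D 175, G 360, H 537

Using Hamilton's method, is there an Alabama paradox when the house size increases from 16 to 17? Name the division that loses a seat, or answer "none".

At 16 seats: E 7, D 2, G 3, H 4.
At 17 seats: E 8, D 1, G 3, H 5.
D drops from 2 to 1.

D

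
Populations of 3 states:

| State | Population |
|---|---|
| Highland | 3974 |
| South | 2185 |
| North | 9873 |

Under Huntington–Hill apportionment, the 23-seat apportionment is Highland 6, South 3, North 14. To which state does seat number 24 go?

Priority for the next seat is population ÷ (√(s·(s+1))).
Priorities: Highland 613.202, South 630.755, North 681.302.
Highest priority: North.

North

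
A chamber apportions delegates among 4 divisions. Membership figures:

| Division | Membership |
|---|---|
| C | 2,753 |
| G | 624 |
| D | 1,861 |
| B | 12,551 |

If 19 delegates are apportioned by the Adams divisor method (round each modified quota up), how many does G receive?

1

Standard divisor 17789/19 ≈ 936.263; standard quotas: C 2.940, G 0.666, D 1.988, B 13.405.
Rounding up gives 3, 1, 2, 14 = 20 seats, so the divisor must be adjusted.
With modified divisor 1000: modified quotas C 2.753, G 0.624, D 1.861, B 12.551.
Rounding up: C 3, G 1, D 2, B 13 (total 19).
G receives 1.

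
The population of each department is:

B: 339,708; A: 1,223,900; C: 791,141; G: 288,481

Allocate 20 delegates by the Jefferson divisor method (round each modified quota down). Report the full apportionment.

Standard divisor 2643230/20 ≈ 132161.5; standard quotas: B 2.570, A 9.261, C 5.986, G 2.183.
Rounding down gives 2, 9, 5, 2 = 18 seats, so the divisor must be adjusted.
With modified divisor 117800: modified quotas B 2.884, A 10.390, C 6.716, G 2.449.
Rounding down: B 2, A 10, C 6, G 2 (total 20).

B 2, A 10, C 6, G 2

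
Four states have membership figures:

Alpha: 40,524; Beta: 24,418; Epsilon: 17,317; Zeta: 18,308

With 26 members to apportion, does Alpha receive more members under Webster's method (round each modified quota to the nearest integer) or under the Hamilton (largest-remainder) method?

Webster

Webster: Alpha 11, Beta 6, Epsilon 4, Zeta 5.
Hamilton: Alpha 10, Beta 6, Epsilon 5, Zeta 5.
Alpha gets 11 under Webster and 10 under Hamilton.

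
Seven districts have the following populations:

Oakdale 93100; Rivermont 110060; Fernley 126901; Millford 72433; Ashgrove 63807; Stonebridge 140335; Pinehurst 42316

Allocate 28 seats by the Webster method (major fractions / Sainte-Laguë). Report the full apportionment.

Oakdale: 4; Rivermont: 5; Fernley: 5; Millford: 3; Ashgrove: 3; Stonebridge: 6; Pinehurst: 2

Standard divisor 648952/28 ≈ 23176.857; standard quotas: Oakdale 4.017, Rivermont 4.749, Fernley 5.475, Millford 3.125, Ashgrove 2.753, Stonebridge 6.055, Pinehurst 1.826.
Rounding to the nearest integer gives Oakdale 4, Rivermont 5, Fernley 5, Millford 3, Ashgrove 3, Stonebridge 6, Pinehurst 2 — total 28, matching the house size, so no adjustment is needed.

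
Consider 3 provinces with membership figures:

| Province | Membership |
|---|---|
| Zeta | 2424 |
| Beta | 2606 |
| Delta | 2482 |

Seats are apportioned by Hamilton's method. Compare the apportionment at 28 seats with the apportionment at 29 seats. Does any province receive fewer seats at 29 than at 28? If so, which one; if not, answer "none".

At 28 seats: Zeta 9, Beta 10, Delta 9.
At 29 seats: Zeta 9, Beta 10, Delta 10.
No province's allocation decreased.

none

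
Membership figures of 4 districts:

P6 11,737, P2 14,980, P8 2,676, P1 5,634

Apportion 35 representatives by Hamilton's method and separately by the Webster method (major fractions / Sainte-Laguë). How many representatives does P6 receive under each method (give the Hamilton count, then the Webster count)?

12 and 11

Hamilton: P6 12, P2 15, P8 3, P1 5.
Webster: P6 11, P2 15, P8 3, P1 6.
P6 gets 12 under Hamilton and 11 under Webster.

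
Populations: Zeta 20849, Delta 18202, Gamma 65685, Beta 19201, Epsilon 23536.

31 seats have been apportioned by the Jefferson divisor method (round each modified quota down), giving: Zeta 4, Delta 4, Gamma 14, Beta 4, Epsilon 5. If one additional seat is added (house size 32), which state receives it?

Gamma

Priority for the next seat is population ÷ (current seats + 1).
Priorities: Zeta 4169.800, Delta 3640.400, Gamma 4379.000, Beta 3840.200, Epsilon 3922.667.
Highest priority: Gamma.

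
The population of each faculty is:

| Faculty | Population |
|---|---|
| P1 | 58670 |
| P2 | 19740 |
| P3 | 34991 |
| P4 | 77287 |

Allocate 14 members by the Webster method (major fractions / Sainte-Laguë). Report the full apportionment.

Standard divisor 190688/14 ≈ 13620.571; standard quotas: P1 4.307, P2 1.449, P3 2.569, P4 5.674.
Rounding to the nearest integer gives P1 4, P2 1, P3 3, P4 6 — total 14, matching the house size, so no adjustment is needed.

P1: 4, P2: 1, P3: 3, P4: 6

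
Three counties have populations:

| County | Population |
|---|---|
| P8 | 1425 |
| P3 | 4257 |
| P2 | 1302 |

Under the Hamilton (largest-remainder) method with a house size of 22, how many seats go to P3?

The standard divisor is 6984/22 ≈ 317.455.
Standard quotas: P8 4.489, P3 13.410, P2 4.101.
Lower quotas: P8 4, P3 13, P2 4 (sum 21, leaving 1 seat).
Remainders in descending order: P8 0.489, P3 0.410, P2 0.101.
Largest remainder: P8 receives the extra seat.
P3 receives 13.

13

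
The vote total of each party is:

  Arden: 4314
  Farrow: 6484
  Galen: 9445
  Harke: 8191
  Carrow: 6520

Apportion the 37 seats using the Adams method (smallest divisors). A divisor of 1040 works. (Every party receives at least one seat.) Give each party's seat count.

Arden 5, Farrow 7, Galen 10, Harke 8, Carrow 7

With modified divisor 1040: modified quotas Arden 4.148, Farrow 6.235, Galen 9.082, Harke 7.876, Carrow 6.269.
Rounding up: Arden 5, Farrow 7, Galen 10, Harke 8, Carrow 7 (total 37).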